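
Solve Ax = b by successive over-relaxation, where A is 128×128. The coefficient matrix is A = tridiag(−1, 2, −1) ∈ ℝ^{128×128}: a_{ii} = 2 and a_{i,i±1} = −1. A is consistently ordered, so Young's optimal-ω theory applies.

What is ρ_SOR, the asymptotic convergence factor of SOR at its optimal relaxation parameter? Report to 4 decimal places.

n=128: λ(B_J) = 1 − λ(A)/2 = cos(kπ/129); k=1 gives ρ_J = 0.9997.
√(1−ρ_J²) simplifies to sin(π/129) = 0.02435.
ω* = 2 / (1 + 0.02435) = 2 / 1.02435 ≈ 1.9525.
[ρ_SOR] ω* − 1 = 0.9525.

ρ_SOR = 0.9525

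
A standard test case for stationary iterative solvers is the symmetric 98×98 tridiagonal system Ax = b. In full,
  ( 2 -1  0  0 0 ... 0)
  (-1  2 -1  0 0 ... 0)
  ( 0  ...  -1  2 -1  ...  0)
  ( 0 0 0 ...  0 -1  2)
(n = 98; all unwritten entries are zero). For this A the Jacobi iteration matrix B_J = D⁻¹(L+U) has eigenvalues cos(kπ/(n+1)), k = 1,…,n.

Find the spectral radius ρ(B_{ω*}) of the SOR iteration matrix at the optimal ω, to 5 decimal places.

B_J for the 98×98 system has eigenvalues cos(kπ/99); ρ_J = cos(π/99) = 0.99950.
root = sin(π/99) = 0.031728  (since 1−cos² = sin²).
ω* = 2/(1+0.031728) = 1.93850
ρ(B_{ω*}) = ω*−1 = 0.93850

ρ_SOR = 0.93850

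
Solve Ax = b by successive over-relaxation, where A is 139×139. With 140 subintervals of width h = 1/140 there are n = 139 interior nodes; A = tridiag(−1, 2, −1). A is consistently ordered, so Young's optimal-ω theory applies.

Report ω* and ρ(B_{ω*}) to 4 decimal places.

ω* = 1.9561, ρ_SOR = 0.9561

With n=139, ρ(Jacobi) = cos(π/140) = 0.9997.
√(1 − cos²(π/140)) = sin(π/140) ≈ 0.02244.
Then 2/(1+√(1−ρ_J²)) = 2/(1+0.02244); ω* = 2/1.02244 = 1.9561.
ρ_SOR = ω* − 1 = 1.9561 − 1 = 0.9561.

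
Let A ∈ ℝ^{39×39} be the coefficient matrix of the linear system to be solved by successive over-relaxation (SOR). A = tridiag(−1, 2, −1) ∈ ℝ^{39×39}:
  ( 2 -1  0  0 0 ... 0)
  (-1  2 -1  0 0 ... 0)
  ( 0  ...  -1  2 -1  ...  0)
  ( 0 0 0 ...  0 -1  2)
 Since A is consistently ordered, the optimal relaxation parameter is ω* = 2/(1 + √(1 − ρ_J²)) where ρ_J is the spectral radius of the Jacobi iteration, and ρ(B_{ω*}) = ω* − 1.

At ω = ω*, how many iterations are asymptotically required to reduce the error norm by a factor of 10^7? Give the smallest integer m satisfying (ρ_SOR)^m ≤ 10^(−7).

[ρ_J] n=39: ρ(B_J) = cos(π/(n+1)) = cos(π/40) = 0.9969173.
root = sin(π/40) = 0.0784591  (since 1−cos² = sin²).
ω* = 2/(1+0.0784591) = 1.8544978
[ρ_SOR] ω* − 1 = 0.8544978.
m ≥ 7·ln10 / (−ln 0.8544978) = 102.506; smallest integer m = 103.

m = 103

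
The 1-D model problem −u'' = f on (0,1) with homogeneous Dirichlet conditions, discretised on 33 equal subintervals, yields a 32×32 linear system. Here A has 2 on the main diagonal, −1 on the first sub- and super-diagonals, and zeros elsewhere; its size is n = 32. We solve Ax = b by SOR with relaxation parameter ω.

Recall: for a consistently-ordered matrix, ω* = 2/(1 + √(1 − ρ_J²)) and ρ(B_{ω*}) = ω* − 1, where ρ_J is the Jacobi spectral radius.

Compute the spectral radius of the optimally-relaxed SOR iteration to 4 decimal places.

B_J for the 32×32 system has eigenvalues cos(kπ/33); ρ_J = cos(π/33) = 0.9955.
root = sin(π/33) = 0.09506  (since 1−cos² = sin²).
ω* = 2/(1+0.09506) = 1.8264
[ρ_SOR] ω* − 1 = 0.8264.

ρ_SOR = 0.8264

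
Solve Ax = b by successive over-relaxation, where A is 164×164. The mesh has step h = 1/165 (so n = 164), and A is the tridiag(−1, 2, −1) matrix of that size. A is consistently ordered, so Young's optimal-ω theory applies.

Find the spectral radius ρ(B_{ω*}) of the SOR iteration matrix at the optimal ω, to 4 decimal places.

spectrum of D⁻¹(L+U) = {cos(kπ/165) : 1≤k≤164}; ρ_J = cos(π/165) = 0.9998.
√(1−ρ_J²) simplifies to sin(π/165) = 0.01904.
Then 2/(1+√(1−ρ_J²)) = 2/(1+0.01904); ω* = 2/1.01904 = 1.9626.
ρ_SOR = ω* − 1 ≈ 0.9626.

ρ_SOR = 0.9626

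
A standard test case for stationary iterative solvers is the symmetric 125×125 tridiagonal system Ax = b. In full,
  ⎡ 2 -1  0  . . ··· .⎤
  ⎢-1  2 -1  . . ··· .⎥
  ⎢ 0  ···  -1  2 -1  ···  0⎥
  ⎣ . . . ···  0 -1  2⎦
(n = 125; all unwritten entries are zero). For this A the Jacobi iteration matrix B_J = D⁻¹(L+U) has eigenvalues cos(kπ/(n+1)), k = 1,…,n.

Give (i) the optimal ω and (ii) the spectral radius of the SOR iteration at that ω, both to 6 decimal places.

ω* = 1.951351, ρ_SOR = 0.951351

[ρ_J] n=125: ρ(B_J) = cos(π/(n+1)) = cos(π/126) = 0.999689.
√(1−ρ_J²) simplifies to sin(π/126) = 0.0249307.
ω* = 2 / (1 + 0.0249307) = 2 / 1.0249307 ≈ 1.951351.
ρ_SOR = ω* − 1 = 1.951351 − 1 = 0.951351.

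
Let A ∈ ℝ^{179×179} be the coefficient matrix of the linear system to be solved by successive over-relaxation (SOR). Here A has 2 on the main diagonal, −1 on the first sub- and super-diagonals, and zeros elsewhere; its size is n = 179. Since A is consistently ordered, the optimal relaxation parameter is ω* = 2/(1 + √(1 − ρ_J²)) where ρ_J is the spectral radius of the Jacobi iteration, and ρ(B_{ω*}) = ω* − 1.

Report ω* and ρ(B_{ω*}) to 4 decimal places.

n=179: λ(B_J) = 1 − λ(A)/2 = cos(kπ/180); k=1 gives ρ_J = 0.9998.
root = sin(π/180) = 0.01745  (since 1−cos² = sin²).
Young: ω* = 2/(1+√(1−ρ_J²)) = 2/(1+0.01745) = 2/1.01745 = 1.9657.
[ρ_SOR] ω* − 1 = 0.9657.

ω* = 1.9657, ρ_SOR = 0.9657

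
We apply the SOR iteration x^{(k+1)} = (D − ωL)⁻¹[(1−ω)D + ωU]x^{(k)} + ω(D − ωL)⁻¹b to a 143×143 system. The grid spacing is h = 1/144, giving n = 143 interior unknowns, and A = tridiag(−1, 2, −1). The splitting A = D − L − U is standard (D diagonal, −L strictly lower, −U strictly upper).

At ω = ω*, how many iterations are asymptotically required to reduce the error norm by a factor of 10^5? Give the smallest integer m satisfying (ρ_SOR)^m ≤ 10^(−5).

With n=143, ρ(Jacobi) = cos(π/144) = 0.9997620.
√(1 − cos²(π/144)) = sin(π/144) ≈ 0.0218149.
[ω*] 2 ÷ (1 + 0.0218149) = 2 ÷ 1.0218149 = 1.9573017.
ρ(B_{ω*}) = ω*−1 = 0.9573017
m ≥ 5·ln10 / (−ln 0.9573017) = 263.835; smallest integer m = 264.

m = 264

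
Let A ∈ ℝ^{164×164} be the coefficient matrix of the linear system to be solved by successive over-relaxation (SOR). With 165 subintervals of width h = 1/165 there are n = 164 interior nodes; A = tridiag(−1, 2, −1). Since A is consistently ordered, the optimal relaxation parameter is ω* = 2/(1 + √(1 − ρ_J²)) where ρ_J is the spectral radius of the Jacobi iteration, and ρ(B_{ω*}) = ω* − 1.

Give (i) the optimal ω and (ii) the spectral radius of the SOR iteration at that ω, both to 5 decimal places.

ω* = 1.96263, ρ_SOR = 0.96263

With n=164, ρ(Jacobi) = cos(π/165) = 0.99982.
1 − cos²(π/165) = sin²(π/165) ⇒ √(1−ρ_J²) = sin(π/165) = 0.019039.
ω* = 2/(1 + 0.019039) = 2/1.019039 = 1.96263.
At ω = 1.96263 every |λ(B_ω)| = ω−1, so ρ_SOR = 0.96263.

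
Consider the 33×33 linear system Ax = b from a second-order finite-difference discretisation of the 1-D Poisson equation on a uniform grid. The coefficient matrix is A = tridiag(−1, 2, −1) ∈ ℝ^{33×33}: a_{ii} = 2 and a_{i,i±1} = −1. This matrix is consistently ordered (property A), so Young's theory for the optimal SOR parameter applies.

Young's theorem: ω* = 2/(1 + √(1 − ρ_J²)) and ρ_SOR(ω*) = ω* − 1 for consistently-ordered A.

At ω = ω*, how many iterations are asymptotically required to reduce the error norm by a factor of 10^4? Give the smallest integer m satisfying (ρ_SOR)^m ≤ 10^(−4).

m = 50

[ρ_J] n=33: ρ(B_J) = cos(π/(n+1)) = cos(π/34) = 0.9957342.
√(1 − cos²(π/34)) = sin(π/34) ≈ 0.0922684.
[ω*] 2 ÷ (1 + 0.0922684) = 2 ÷ 1.0922684 = 1.8310518.
ρ(B_{ω*}) = ω*−1 = 0.8310518
For 4 digits: m = 4·ln10 / (−ln 0.8310518) = 9.21034/0.185063 = 49.769; round up → m = 50.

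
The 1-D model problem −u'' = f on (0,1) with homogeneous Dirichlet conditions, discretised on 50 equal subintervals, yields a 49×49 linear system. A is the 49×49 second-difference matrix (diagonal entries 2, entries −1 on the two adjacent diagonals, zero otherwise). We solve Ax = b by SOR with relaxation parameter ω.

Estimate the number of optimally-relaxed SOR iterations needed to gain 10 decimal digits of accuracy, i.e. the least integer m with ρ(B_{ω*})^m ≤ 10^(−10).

With n=49, ρ(Jacobi) = cos(π/50) = 0.9980267.
√(1 − cos²(π/50)) = sin(π/50) ≈ 0.0627905.
Young: ω* = 2/(1+√(1−ρ_J²)) = 2/(1+0.0627905) = 2/1.0627905 = 1.8818384.
[ρ_SOR] ω* − 1 = 0.8818384.
m ≥ 10·ln10 / (−ln 0.8818384) = 183.114; smallest integer m = 184.

m = 184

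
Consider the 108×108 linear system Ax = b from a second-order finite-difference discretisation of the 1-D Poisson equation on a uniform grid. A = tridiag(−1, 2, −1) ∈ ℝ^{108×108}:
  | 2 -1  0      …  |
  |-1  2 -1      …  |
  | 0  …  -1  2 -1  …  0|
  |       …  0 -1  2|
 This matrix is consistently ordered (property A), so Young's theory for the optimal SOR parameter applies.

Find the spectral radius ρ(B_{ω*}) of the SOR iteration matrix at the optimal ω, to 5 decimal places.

n=108: λ(B_J) = 1 − λ(A)/2 = cos(kπ/109); k=1 gives ρ_J = 0.99958.
√(1−ρ_J²) simplifies to sin(π/109) = 0.028818.
[ω*] 2 ÷ (1 + 0.028818) = 2 ÷ 1.028818 = 1.94398.
ρ_SOR = ω* − 1 ≈ 0.94398.

ρ_SOR = 0.94398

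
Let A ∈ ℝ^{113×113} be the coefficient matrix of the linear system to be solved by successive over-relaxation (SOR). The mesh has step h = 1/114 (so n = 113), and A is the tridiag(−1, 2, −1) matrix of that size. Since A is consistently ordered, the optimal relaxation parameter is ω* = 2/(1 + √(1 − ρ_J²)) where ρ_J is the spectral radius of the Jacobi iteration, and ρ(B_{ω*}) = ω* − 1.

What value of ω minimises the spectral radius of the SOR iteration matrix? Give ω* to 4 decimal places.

[ρ_J] n=113: ρ(B_J) = cos(π/(n+1)) = cos(π/114) = 0.9996.
√(1−ρ_J²) = |sin(π/114)| = 0.02755
So ω* = 2/1.02755 = 1.9464 (Young).
Hence ρ(B_{ω*}) = 1.9464 − 1 = 0.9464.

ω* = 1.9464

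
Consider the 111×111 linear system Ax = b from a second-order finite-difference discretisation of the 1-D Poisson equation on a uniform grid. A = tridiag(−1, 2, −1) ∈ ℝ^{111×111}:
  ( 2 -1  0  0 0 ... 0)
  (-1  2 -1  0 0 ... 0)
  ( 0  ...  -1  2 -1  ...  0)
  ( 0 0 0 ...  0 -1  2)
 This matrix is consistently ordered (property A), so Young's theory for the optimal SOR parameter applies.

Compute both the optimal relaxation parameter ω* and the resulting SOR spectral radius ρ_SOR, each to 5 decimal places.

n=111: λ(B_J) = 1 − λ(A)/2 = cos(kπ/112); k=1 gives ρ_J = 0.99961.
1 − cos²(π/112) = sin²(π/112) ⇒ √(1−ρ_J²) = sin(π/112) = 0.028046.
So ω* = 2/1.028046 = 1.94544 (Young).
and ρ(B_{ω*}) = 1.94544 − 1 = 0.94544.

ω* = 1.94544, ρ_SOR = 0.94544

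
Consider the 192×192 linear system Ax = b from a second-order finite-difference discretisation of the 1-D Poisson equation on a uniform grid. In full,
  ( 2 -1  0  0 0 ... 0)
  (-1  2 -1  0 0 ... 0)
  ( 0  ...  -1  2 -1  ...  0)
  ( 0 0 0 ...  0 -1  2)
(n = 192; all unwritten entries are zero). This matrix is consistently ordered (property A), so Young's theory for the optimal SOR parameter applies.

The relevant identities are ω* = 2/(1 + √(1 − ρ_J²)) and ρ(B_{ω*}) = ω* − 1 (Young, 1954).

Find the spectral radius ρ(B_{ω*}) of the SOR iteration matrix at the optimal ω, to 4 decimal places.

With n=192, ρ(Jacobi) = cos(π/193) = 0.9999.
√(1 − cos²(π/193)) = sin(π/193) ≈ 0.01628.
Then 2/(1+√(1−ρ_J²)) = 2/(1+0.01628); ω* = 2/1.01628 = 1.9680.
and ρ(B_{ω*}) = 1.9680 − 1 = 0.9680.

ρ_SOR = 0.9680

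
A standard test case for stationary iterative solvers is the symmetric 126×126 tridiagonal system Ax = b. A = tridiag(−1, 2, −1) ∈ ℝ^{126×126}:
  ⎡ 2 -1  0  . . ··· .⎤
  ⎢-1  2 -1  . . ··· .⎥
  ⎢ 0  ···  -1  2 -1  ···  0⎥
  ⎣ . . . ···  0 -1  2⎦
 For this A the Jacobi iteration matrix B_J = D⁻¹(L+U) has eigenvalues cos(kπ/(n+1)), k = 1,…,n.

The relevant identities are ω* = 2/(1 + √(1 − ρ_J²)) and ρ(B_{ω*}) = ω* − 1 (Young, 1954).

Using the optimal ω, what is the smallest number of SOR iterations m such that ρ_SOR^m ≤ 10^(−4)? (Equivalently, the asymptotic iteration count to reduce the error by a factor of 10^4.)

n=126: λ(B_J) = 1 − λ(A)/2 = cos(kπ/127); k=1 gives ρ_J = 0.9996941.
√(1 − cos²(π/127)) = sin(π/127) ≈ 0.0247344.
ω* = 2/(1 + 0.0247344) = 2/1.0247344 = 1.9517252.
ρ(B_{ω*}) = ω*−1 = 0.9517252
m ≥ 4·ln10 / (−ln 0.9517252) = 186.147; smallest integer m = 187.

m = 187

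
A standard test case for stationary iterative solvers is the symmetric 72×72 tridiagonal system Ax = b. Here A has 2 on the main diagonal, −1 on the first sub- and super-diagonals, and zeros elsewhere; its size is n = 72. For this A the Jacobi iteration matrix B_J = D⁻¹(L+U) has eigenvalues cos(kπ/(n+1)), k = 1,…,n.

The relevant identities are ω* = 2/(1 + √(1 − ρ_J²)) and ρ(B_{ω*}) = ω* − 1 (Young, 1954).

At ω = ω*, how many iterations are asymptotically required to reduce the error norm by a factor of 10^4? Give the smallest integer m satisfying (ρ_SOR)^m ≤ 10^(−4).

With n=72, ρ(Jacobi) = cos(π/73) = 0.9990741.
√(1−ρ_J²) = |sin(π/73)| = 0.0430222
[ω*] 2 ÷ (1 + 0.0430222) = 2 ÷ 1.0430222 = 1.9175047.
Hence ρ(B_{ω*}) = 1.9175047 − 1 = 0.9175047.
ρ_SOR^m ≤ 10^(−4) ⇔ m ≥ 4·ln10/(−ln 0.9175047) = 9.21034/0.0860976 = 106.976; m = ⌈106.976⌉ = 107.

m = 107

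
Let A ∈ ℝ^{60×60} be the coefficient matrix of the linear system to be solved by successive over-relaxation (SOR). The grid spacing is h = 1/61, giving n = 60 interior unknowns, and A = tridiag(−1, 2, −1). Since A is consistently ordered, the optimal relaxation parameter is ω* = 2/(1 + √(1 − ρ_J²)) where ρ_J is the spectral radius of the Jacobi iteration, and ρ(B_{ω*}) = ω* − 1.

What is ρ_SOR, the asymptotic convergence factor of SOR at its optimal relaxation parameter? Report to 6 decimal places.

ρ_SOR = 0.902083

[ρ_J] n=60: ρ(B_J) = cos(π/(n+1)) = cos(π/61) = 0.998674.
root = sin(π/61) = 0.0514788  (since 1−cos² = sin²).
So ω* = 2/1.0514788 = 1.902083 (Young).
Hence ρ(B_{ω*}) = 1.902083 − 1 = 0.902083.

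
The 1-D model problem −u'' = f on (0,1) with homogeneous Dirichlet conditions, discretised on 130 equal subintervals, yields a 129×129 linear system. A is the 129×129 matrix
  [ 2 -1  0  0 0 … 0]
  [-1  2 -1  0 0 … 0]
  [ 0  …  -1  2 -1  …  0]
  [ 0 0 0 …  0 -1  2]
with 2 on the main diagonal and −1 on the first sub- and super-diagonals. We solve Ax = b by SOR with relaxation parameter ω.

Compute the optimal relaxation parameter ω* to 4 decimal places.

B_J for the 129×129 system has eigenvalues cos(kπ/130); ρ_J = cos(π/130) = 0.9997.
root = sin(π/130) = 0.02416  (since 1−cos² = sin²).
Young: ω* = 2/(1+√(1−ρ_J²)) = 2/(1+0.02416) = 2/1.02416 = 1.9528.
and ρ(B_{ω*}) = 1.9528 − 1 = 0.9528.

ω* = 1.9528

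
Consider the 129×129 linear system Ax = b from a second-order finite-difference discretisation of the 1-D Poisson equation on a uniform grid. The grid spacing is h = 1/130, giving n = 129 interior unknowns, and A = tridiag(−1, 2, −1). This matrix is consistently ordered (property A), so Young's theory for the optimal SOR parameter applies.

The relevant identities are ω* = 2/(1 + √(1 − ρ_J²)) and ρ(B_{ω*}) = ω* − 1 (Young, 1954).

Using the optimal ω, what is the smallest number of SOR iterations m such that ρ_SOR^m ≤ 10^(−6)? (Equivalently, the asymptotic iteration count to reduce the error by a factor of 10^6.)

½·tridiag(1,0,1) at n=129: λ_k = cos(kπ/130); max |λ| at k=1 ⇒ ρ_J = cos(π/130) ≈ 0.9997080.
√(1−ρ_J²) = |sin(π/130)| = 0.0241637
ω* = 2/(1 + 0.0241637) = 2/1.0241637 = 1.9528128.
ρ(B_{ω*}) = ω*−1 = 0.9528128
6·ln10 = 13.8155; −ln(0.9528128) = 0.0483368; m = ⌈13.8155/0.0483368⌉ = ⌈285.817⌉ = 286.

m = 286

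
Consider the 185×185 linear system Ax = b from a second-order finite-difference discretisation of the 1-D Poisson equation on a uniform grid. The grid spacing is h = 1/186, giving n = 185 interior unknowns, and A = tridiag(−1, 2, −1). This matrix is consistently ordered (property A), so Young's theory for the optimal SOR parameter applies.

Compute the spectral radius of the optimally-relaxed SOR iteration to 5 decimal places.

ρ_SOR = 0.96678

With n=185, ρ(Jacobi) = cos(π/186) = 0.99986.
√(1 − cos²(π/186)) = sin(π/186) ≈ 0.016889.
Young: ω* = 2/(1+√(1−ρ_J²)) = 2/(1+0.016889) = 2/1.016889 = 1.96678.
Hence ρ(B_{ω*}) = 1.96678 − 1 = 0.96678.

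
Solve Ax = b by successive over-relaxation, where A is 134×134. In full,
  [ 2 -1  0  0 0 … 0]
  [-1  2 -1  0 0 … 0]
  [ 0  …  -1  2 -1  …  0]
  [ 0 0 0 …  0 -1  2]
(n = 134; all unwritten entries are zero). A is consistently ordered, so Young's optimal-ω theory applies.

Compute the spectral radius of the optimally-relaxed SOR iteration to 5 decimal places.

½·tridiag(1,0,1) at n=134: λ_k = cos(kπ/135); max |λ| at k=1 ⇒ ρ_J = cos(π/135) ≈ 0.99973.
√(1−ρ_J²) simplifies to sin(π/135) = 0.023269.
ω* = 2 / (1 + 0.023269) = 2 / 1.023269 ≈ 1.95452.
[ρ_SOR] ω* − 1 = 0.95452.

ρ_SOR = 0.95452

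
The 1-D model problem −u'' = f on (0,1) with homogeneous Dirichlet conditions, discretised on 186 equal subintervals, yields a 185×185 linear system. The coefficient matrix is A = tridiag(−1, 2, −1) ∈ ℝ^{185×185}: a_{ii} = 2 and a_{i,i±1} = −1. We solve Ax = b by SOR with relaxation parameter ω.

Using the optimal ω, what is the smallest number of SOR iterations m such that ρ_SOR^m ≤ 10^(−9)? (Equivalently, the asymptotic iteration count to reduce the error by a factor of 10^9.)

ρ_J = max_k |cos(kπ/186)| = cos(π/186) = 0.9998574
√(1 − cos²(π/186)) = sin(π/186) ≈ 0.0168895.
Then 2/(1+√(1−ρ_J²)) = 2/(1+0.0168895); ω* = 2/1.0168895 = 1.9667820.
Hence ρ(B_{ω*}) = 1.9667820 − 1 = 0.9667820.
m ≥ 9·ln10 / (−ln 0.9667820) = 613.438; smallest integer m = 614.

m = 614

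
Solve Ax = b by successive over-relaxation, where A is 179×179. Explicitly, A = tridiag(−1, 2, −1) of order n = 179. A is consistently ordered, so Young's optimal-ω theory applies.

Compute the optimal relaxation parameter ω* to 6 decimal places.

ρ_J = max_k |cos(kπ/180)| = cos(π/180) = 0.999848
√(1−ρ_J²) = |sin(π/180)| = 0.0174524
ω* = 2/(1+0.0174524) = 1.965694
ρ_SOR = ω* − 1 = 1.965694 − 1 = 0.965694.

ω* = 1.965694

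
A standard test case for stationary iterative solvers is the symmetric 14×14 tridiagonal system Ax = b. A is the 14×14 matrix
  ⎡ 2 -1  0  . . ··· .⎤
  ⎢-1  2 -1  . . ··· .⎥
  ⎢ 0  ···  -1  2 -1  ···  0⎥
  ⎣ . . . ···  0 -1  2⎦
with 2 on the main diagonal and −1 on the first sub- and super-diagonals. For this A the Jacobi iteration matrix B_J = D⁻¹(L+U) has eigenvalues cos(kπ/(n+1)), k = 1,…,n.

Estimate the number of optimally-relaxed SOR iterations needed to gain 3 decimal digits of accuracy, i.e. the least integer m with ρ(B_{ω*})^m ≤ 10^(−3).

ρ_J = max_k |cos(kπ/15)| = cos(π/15) = 0.9781476
√(1 − cos²(π/15)) = sin(π/15) ≈ 0.2079117.
ω* = 2/(1+0.2079117) = 1.6557502
Hence ρ(B_{ω*}) = 1.6557502 − 1 = 0.6557502.
Need (0.6557502)^m ≤ 10^(−3): m ≥ 3·ln10/|ln 0.6557502| = 6.90776/0.421975 = 16.370 ⇒ m = 17.

m = 17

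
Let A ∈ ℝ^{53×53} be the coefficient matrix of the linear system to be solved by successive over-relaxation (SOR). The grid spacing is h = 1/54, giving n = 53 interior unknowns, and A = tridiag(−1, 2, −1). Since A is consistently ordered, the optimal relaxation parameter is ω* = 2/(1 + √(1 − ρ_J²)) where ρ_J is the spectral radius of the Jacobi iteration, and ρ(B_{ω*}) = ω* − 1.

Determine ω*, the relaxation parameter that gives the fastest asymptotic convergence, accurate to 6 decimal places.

B_J for the 53×53 system has eigenvalues cos(kπ/54); ρ_J = cos(π/54) = 0.998308.
√(1−ρ_J²) = |sin(π/54)| = 0.0581448
ω* = 2 / (1 + 0.0581448) = 2 / 1.0581448 ≈ 1.890100.
and ρ(B_{ω*}) = 1.890100 − 1 = 0.890100.

ω* = 1.890100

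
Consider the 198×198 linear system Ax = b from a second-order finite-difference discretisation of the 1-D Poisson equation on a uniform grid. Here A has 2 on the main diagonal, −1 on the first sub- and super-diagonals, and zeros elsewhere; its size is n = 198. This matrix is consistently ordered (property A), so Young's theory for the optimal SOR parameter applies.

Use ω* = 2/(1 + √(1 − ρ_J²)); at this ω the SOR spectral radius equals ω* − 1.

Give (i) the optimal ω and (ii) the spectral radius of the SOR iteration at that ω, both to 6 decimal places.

ω* = 1.968918, ρ_SOR = 0.968918

B_J for the 198×198 system has eigenvalues cos(kπ/199); ρ_J = cos(π/199) = 0.999875.
root = sin(π/199) = 0.0157862  (since 1−cos² = sin²).
Young: ω* = 2/(1+√(1−ρ_J²)) = 2/(1+0.0157862) = 2/1.0157862 = 1.968918.
At ω = 1.968918 every |λ(B_ω)| = ω−1, so ρ_SOR = 0.968918.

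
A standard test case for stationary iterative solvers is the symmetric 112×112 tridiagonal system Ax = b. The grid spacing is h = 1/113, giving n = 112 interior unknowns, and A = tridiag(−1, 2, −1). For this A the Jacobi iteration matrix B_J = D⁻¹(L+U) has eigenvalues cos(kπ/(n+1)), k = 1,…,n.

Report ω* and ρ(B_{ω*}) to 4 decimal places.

ω* = 1.9459, ρ_SOR = 0.9459

[ρ_J] n=112: ρ(B_J) = cos(π/(n+1)) = cos(π/113) = 0.9996.
√(1−ρ_J²) = |sin(π/113)| = 0.02780
Young: ω* = 2/(1+√(1−ρ_J²)) = 2/(1+0.02780) = 2/1.02780 = 1.9459.
ρ(B_{ω*}) = ω*−1 = 0.9459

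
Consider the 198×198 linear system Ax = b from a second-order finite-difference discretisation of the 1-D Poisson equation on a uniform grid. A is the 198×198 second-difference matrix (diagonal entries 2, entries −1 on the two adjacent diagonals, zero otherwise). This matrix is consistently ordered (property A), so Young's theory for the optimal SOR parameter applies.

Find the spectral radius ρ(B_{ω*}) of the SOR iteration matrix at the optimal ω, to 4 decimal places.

ρ_SOR = 0.9689

With n=198, ρ(Jacobi) = cos(π/199) = 0.9999.
√(1−ρ_J²) = |sin(π/199)| = 0.01579
[ω*] 2 ÷ (1 + 0.01579) = 2 ÷ 1.01579 = 1.9689.
ρ_SOR = ω* − 1 ≈ 0.9689.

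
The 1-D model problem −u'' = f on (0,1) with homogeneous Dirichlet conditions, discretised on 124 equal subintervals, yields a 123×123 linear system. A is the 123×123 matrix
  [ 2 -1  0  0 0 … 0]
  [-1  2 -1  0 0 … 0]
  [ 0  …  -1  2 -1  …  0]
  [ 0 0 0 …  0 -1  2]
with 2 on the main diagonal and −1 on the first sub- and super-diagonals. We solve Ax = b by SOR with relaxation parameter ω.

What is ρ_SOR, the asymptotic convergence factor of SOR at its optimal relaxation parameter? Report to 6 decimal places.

ρ_SOR = 0.950586

With n=123, ρ(Jacobi) = cos(π/124) = 0.999679.
√(1−ρ_J²) simplifies to sin(π/124) = 0.0253327.
ω* = 2 / (1 + 0.0253327) = 2 / 1.0253327 ≈ 1.950586.
ρ(B_{ω*}) = ω*−1 = 0.950586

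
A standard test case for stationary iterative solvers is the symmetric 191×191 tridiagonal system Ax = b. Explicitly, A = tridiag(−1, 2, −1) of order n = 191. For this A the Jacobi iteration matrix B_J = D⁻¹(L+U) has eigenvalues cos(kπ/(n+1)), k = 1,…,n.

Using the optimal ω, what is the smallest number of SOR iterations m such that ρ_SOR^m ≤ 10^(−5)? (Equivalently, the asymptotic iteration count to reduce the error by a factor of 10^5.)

m = 352

[ρ_J] n=191: ρ(B_J) = cos(π/(n+1)) = cos(π/192) = 0.9998661.
1 − cos²(π/192) = sin²(π/192) ⇒ √(1−ρ_J²) = sin(π/192) = 0.0163617.
ω* = 2 / (1 + 0.0163617) = 2 / 1.0163617 ≈ 1.9678034.
At ω = 1.9678034 every |λ(B_ω)| = ω−1, so ρ_SOR = 0.9678034.
Need (0.9678034)^m ≤ 10^(−5): m ≥ 5·ln10/|ln 0.9678034| = 11.5129/0.0327263 = 351.794 ⇒ m = 352.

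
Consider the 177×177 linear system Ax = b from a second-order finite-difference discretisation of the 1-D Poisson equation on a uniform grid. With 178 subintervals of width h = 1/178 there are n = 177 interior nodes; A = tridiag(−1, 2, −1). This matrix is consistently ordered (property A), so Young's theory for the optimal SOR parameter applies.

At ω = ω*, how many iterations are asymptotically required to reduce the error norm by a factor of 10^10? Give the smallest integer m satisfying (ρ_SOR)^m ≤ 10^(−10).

m = 653

B_J for the 177×177 system has eigenvalues cos(kπ/178); ρ_J = cos(π/178) = 0.9998443.
√(1−ρ_J²) simplifies to sin(π/178) = 0.0176485.
ω* = 2 / (1 + 0.0176485) = 2 / 1.0176485 ≈ 1.9653151.
ρ_SOR = ω* − 1 ≈ 0.9653151.
(0.9653151)^m ≤ 10^{−10}  ⇒  m·ln(0.9653151) ≤ −10·ln10  ⇒  m ≥ 652.279  ⇒  m = 653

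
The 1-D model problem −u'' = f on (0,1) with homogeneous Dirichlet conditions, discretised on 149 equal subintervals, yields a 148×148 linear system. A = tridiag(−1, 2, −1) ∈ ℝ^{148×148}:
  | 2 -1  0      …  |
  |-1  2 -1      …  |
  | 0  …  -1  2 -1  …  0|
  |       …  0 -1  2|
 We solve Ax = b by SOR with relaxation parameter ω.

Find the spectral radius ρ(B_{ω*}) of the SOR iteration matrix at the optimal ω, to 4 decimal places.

ρ_SOR = 0.9587

n=148: λ(B_J) = 1 − λ(A)/2 = cos(kπ/149); k=1 gives ρ_J = 0.9998.
√(1−ρ_J²) simplifies to sin(π/149) = 0.02108.
Then 2/(1+√(1−ρ_J²)) = 2/(1+0.02108); ω* = 2/1.02108 = 1.9587.
[ρ_SOR] ω* − 1 = 0.9587.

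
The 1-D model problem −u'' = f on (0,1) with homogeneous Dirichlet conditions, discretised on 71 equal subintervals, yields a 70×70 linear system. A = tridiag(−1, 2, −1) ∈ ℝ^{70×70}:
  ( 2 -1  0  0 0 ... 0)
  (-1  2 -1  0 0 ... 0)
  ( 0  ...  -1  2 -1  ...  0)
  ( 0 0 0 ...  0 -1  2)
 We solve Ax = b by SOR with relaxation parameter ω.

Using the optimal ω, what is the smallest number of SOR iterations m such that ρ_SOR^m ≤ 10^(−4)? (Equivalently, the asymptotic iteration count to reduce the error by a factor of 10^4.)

[ρ_J] n=70: ρ(B_J) = cos(π/(n+1)) = cos(π/71) = 0.9990212.
√(1 − cos²(π/71)) = sin(π/71) ≈ 0.0442333.
ω* = 2/(1+0.0442333) = 1.9152808
ρ_SOR = ω* − 1 = 1.9152808 − 1 = 0.9152808.
ρ_SOR^m ≤ 10^(−4) ⇔ m ≥ 4·ln10/(−ln 0.9152808) = 9.21034/0.0885244 = 104.043; m = ⌈104.043⌉ = 105.

m = 105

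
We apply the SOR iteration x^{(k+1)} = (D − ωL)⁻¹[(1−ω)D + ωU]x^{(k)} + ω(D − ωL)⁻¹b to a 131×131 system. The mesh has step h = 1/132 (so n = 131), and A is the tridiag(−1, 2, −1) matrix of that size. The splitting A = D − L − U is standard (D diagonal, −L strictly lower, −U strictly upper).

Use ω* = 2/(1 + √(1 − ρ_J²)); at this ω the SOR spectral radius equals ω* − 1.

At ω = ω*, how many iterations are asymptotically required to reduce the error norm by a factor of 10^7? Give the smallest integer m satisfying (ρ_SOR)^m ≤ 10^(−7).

½·tridiag(1,0,1) at n=131: λ_k = cos(kπ/132); max |λ| at k=1 ⇒ ρ_J = cos(π/132) ≈ 0.9997168.
√(1−ρ_J²) = |sin(π/132)| = 0.0237977
ω* = 2/(1+0.0237977) = 1.9535109
ρ_SOR = ω* − 1 ≈ 0.9535109.
Need (0.9535109)^m ≤ 10^(−7): m ≥ 7·ln10/|ln 0.9535109| = 16.1181/0.0476044 = 338.584 ⇒ m = 339.

m = 339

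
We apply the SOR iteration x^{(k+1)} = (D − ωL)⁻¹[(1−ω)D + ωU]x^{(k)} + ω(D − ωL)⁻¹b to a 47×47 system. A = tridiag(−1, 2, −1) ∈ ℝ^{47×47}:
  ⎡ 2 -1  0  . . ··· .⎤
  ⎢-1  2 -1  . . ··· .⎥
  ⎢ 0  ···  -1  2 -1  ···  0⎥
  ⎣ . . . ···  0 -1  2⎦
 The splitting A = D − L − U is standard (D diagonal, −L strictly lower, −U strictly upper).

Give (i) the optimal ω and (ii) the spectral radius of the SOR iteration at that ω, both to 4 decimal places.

ω* = 1.8772, ρ_SOR = 0.8772

½·tridiag(1,0,1) at n=47: λ_k = cos(kπ/48); max |λ| at k=1 ⇒ ρ_J = cos(π/48) ≈ 0.9979.
root = sin(π/48) = 0.06540  (since 1−cos² = sin²).
Young: ω* = 2/(1+√(1−ρ_J²)) = 2/(1+0.06540) = 2/1.06540 = 1.8772.
and ρ(B_{ω*}) = 1.8772 − 1 = 0.8772.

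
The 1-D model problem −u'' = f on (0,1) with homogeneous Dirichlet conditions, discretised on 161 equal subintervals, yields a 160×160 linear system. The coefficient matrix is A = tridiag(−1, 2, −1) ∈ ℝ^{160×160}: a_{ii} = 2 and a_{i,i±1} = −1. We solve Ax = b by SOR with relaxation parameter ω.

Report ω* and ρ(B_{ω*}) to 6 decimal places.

n=160: λ(B_J) = 1 − λ(A)/2 = cos(kπ/161); k=1 gives ρ_J = 0.999810.
√(1−ρ_J²) = |sin(π/161)| = 0.0195118
ω* = 2 / (1 + 0.0195118) = 2 / 1.0195118 ≈ 1.961723.
and ρ(B_{ω*}) = 1.961723 − 1 = 0.961723.

ω* = 1.961723, ρ_SOR = 0.961723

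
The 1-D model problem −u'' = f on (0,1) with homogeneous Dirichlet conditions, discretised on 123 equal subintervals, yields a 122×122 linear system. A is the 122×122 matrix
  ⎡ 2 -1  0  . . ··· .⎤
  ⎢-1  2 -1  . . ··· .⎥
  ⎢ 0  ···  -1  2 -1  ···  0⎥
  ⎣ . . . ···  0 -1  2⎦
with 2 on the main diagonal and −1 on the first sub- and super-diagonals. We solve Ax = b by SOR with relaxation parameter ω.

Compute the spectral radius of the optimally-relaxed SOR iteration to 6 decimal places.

With n=122, ρ(Jacobi) = cos(π/123) = 0.999674.
1 − cos²(π/123) = sin²(π/123) ⇒ √(1−ρ_J²) = sin(π/123) = 0.0255386.
ω* = 2/(1 + 0.0255386) = 2/1.0255386 = 1.950195.
At ω = 1.950195 every |λ(B_ω)| = ω−1, so ρ_SOR = 0.950195.

ρ_SOR = 0.950195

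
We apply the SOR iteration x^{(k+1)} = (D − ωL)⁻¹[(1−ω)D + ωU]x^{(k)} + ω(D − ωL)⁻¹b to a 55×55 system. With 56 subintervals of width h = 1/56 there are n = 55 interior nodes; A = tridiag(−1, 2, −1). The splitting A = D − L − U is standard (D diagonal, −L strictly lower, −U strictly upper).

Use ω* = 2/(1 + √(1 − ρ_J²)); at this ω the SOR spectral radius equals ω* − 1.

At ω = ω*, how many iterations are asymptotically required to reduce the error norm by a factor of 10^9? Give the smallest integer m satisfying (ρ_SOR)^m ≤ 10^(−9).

m = 185

With n=55, ρ(Jacobi) = cos(π/56) = 0.9984268.
√(1−ρ_J²) = |sin(π/56)| = 0.0560704
ω* = 2/(1 + 0.0560704) = 2/1.0560704 = 1.8938131.
and ρ(B_{ω*}) = 1.8938131 − 1 = 0.8938131.
(0.8938131)^m ≤ 10^{−9}  ⇒  m·ln(0.8938131) ≤ −9·ln10  ⇒  m ≥ 184.603  ⇒  m = 185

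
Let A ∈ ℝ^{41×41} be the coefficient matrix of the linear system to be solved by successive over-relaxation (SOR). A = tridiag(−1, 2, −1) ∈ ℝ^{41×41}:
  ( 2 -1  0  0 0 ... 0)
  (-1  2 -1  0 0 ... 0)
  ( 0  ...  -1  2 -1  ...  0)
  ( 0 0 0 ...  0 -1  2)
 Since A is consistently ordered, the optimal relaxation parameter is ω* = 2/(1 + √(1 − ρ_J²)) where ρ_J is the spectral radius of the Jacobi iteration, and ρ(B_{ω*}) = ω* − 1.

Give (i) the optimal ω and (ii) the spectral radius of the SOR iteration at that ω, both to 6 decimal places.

[ρ_J] n=41: ρ(B_J) = cos(π/(n+1)) = cos(π/42) = 0.997204.
1 − cos²(π/42) = sin²(π/42) ⇒ √(1−ρ_J²) = sin(π/42) = 0.0747301.
So ω* = 2/1.0747301 = 1.860932 (Young).
ρ(B_{ω*}) = ω*−1 = 0.860932

ω* = 1.860932, ρ_SOR = 0.860932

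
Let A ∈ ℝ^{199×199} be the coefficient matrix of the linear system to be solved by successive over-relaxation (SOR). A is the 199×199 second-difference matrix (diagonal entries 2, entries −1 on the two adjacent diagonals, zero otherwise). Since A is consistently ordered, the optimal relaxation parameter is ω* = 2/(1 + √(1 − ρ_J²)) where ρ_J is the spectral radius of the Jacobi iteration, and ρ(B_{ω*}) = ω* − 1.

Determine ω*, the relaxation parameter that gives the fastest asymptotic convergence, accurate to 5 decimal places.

ω* = 1.96907

spectrum of D⁻¹(L+U) = {cos(kπ/200) : 1≤k≤199}; ρ_J = cos(π/200) = 0.99988.
root = sin(π/200) = 0.015707  (since 1−cos² = sin²).
ω* = 2/(1+0.015707) = 1.96907
At ω = 1.96907 every |λ(B_ω)| = ω−1, so ρ_SOR = 0.96907.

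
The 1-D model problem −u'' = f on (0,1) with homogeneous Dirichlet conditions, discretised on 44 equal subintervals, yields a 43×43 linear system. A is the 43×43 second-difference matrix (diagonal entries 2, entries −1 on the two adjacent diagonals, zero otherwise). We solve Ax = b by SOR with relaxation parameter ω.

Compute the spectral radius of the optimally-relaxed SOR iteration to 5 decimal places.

ρ_J = max_k |cos(kπ/44)| = cos(π/44) = 0.99745
root = sin(π/44) = 0.071339  (since 1−cos² = sin²).
Then 2/(1+√(1−ρ_J²)) = 2/(1+0.071339); ω* = 2/1.071339 = 1.86682.
ρ_SOR = ω* − 1 ≈ 0.86682.

ρ_SOR = 0.86682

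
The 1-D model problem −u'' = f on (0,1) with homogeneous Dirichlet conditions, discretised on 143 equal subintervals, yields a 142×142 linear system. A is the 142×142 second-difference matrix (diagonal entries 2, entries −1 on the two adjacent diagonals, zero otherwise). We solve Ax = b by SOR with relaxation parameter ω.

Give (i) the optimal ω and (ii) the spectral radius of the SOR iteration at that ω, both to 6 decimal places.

spectrum of D⁻¹(L+U) = {cos(kπ/143) : 1≤k≤142}; ρ_J = cos(π/143) = 0.999759.
1 − cos²(π/143) = sin²(π/143) ⇒ √(1−ρ_J²) = sin(π/143) = 0.0219674.
ω* = 2 / (1 + 0.0219674) = 2 / 1.0219674 ≈ 1.957010.
Hence ρ(B_{ω*}) = 1.957010 − 1 = 0.957010.

ω* = 1.957010, ρ_SOR = 0.957010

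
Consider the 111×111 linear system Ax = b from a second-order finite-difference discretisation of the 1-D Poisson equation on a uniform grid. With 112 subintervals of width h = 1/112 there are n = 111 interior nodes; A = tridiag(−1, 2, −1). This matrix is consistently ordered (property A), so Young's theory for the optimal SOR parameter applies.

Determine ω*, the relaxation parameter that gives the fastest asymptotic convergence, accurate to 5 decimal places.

ω* = 1.94544

With n=111, ρ(Jacobi) = cos(π/112) = 0.99961.
√(1−ρ_J²) = |sin(π/112)| = 0.028046
[ω*] 2 ÷ (1 + 0.028046) = 2 ÷ 1.028046 = 1.94544.
and ρ(B_{ω*}) = 1.94544 − 1 = 0.94544.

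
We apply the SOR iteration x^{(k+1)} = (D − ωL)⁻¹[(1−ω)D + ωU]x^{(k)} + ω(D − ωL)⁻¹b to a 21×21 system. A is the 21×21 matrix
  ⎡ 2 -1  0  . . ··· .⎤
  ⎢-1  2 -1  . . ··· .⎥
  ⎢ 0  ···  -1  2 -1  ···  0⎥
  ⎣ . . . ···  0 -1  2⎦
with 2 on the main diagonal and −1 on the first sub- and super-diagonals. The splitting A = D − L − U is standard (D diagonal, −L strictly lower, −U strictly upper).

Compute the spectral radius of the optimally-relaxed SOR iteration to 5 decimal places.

ρ_SOR = 0.75083

ρ_J = max_k |cos(kπ/22)| = cos(π/22) = 0.98982
1 − cos²(π/22) = sin²(π/22) ⇒ √(1−ρ_J²) = sin(π/22) = 0.142315.
ω* = 2/(1+0.142315) = 1.75083
ρ_SOR = ω* − 1 ≈ 0.75083.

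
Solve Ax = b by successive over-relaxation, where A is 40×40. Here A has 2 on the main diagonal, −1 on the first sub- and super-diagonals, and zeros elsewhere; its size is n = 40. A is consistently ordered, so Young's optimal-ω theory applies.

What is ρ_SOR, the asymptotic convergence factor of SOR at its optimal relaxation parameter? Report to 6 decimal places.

B_J for the 40×40 system has eigenvalues cos(kπ/41); ρ_J = cos(π/41) = 0.997066.
√(1 − cos²(π/41)) = sin(π/41) ≈ 0.0765493.
ω* = 2/(1 + 0.0765493) = 2/1.0765493 = 1.857788.
and ρ(B_{ω*}) = 1.857788 − 1 = 0.857788.

ρ_SOR = 0.857788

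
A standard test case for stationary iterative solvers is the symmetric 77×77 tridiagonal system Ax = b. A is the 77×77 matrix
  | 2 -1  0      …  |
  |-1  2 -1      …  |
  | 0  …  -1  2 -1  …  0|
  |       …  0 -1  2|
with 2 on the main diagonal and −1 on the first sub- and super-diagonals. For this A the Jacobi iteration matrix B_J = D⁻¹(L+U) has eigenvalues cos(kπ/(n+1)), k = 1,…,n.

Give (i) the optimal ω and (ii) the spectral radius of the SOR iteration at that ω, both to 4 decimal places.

ω* = 1.9226, ρ_SOR = 0.9226

With n=77, ρ(Jacobi) = cos(π/78) = 0.9992.
√(1−ρ_J²) = |sin(π/78)| = 0.04027
[ω*] 2 ÷ (1 + 0.04027) = 2 ÷ 1.04027 = 1.9226.
Hence ρ(B_{ω*}) = 1.9226 − 1 = 0.9226.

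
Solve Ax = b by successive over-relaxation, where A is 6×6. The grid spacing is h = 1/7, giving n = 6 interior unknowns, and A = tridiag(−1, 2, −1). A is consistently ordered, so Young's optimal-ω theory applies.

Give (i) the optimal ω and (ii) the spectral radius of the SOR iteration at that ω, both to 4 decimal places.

½·tridiag(1,0,1) at n=6: λ_k = cos(kπ/7); max |λ| at k=1 ⇒ ρ_J = cos(π/7) ≈ 0.9010.
1 − cos²(π/7) = sin²(π/7) ⇒ √(1−ρ_J²) = sin(π/7) = 0.43388.
ω* = 2/(1 + 0.43388) = 2/1.43388 = 1.3948.
[ρ_SOR] ω* − 1 = 0.3948.

ω* = 1.3948, ρ_SOR = 0.3948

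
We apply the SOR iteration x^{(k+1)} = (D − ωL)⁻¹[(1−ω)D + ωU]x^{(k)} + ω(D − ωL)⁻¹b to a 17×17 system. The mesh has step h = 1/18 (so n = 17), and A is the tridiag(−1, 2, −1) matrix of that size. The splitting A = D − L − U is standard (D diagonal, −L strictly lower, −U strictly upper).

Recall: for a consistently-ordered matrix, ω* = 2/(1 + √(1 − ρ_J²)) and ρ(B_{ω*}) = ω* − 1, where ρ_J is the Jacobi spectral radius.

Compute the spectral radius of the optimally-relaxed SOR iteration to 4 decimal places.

With n=17, ρ(Jacobi) = cos(π/18) = 0.9848.
√(1−ρ_J²) simplifies to sin(π/18) = 0.17365.
Then 2/(1+√(1−ρ_J²)) = 2/(1+0.17365); ω* = 2/1.17365 = 1.7041.
Hence ρ(B_{ω*}) = 1.7041 − 1 = 0.7041.

ρ_SOR = 0.7041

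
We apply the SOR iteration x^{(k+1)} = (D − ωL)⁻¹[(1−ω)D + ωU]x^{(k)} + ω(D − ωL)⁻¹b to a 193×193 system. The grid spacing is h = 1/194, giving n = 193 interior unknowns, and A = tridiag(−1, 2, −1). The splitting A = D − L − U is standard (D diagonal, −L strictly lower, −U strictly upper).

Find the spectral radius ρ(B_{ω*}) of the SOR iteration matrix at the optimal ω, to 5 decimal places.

B_J for the 193×193 system has eigenvalues cos(kπ/194); ρ_J = cos(π/194) = 0.99987.
1 − cos²(π/194) = sin²(π/194) ⇒ √(1−ρ_J²) = sin(π/194) = 0.016193.
ω* = 2/(1 + 0.016193) = 2/1.016193 = 1.96813.
At ω = 1.96813 every |λ(B_ω)| = ω−1, so ρ_SOR = 0.96813.

ρ_SOR = 0.96813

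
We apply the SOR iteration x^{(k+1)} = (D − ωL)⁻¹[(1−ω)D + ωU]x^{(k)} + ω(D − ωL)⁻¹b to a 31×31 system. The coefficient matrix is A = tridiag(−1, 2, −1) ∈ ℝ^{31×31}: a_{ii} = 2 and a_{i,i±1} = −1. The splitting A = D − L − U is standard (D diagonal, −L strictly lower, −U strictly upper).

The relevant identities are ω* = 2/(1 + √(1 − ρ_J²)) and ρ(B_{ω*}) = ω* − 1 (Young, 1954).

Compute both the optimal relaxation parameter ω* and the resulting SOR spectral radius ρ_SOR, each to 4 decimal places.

ρ_J = max_k |cos(kπ/32)| = cos(π/32) = 0.9952
√(1−ρ_J²) simplifies to sin(π/32) = 0.09802.
ω* = 2 / (1 + 0.09802) = 2 / 1.09802 ≈ 1.8215.
and ρ(B_{ω*}) = 1.8215 − 1 = 0.8215.

ω* = 1.8215, ρ_SOR = 0.8215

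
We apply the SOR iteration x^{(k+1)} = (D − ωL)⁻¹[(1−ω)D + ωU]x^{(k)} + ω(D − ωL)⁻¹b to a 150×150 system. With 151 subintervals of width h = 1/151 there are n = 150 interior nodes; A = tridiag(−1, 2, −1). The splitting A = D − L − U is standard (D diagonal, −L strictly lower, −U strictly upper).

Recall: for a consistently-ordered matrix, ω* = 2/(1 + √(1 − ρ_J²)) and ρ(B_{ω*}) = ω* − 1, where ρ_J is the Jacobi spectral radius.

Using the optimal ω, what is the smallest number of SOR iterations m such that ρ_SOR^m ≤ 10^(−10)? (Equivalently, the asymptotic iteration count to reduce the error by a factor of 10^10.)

m = 554

½·tridiag(1,0,1) at n=150: λ_k = cos(kπ/151); max |λ| at k=1 ⇒ ρ_J = cos(π/151) ≈ 0.9997836.
√(1−ρ_J²) simplifies to sin(π/151) = 0.0208037.
ω* = 2 / (1 + 0.0208037) = 2 / 1.0208037 ≈ 1.9592405.
[ρ_SOR] ω* − 1 = 0.9592405.
(0.9592405)^m ≤ 10^{−10}  ⇒  m·ln(0.9592405) ≤ −10·ln10  ⇒  m ≥ 553.328  ⇒  m = 554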